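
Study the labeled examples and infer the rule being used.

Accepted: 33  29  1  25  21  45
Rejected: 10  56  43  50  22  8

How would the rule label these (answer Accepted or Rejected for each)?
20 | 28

Rejected, Rejected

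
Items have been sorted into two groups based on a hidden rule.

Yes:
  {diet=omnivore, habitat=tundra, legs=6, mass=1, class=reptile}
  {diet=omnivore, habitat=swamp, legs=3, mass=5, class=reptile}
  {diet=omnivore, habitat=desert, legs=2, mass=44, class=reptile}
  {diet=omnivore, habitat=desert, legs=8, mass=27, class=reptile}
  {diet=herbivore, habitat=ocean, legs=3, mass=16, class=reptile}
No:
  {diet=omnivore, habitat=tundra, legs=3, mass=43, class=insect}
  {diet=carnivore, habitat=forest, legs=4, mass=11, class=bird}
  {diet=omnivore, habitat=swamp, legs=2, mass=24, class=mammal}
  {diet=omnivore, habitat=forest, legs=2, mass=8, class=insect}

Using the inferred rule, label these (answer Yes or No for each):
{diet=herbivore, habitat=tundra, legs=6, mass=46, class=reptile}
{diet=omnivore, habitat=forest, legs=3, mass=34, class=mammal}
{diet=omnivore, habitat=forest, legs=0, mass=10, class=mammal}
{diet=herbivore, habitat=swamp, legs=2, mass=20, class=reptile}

Yes, No, No, Yes

A rule that fits every label: class is reptile — true of each 'Yes' example, false of each 'No' one.
{diet=herbivore, habitat=tundra, legs=6, mass=46, class=reptile}: class is reptile — has this property, so Yes.
{diet=omnivore, habitat=forest, legs=3, mass=34, class=mammal}: class is mammal — fails the rule, so No.
{diet=omnivore, habitat=forest, legs=0, mass=10, class=mammal}: class is mammal — fails the rule, so No.
{diet=herbivore, habitat=swamp, legs=2, mass=20, class=reptile}: class is reptile — has this property, so Yes.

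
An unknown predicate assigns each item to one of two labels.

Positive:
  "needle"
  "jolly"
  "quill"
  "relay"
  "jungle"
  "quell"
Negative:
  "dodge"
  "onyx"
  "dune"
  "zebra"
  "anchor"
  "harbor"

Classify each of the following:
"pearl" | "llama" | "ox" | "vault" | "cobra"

Checking candidate rules against both groups, what survives is: contains 'l'.
"pearl" — has 'l', hence Positive. "llama" — has 'l', hence Positive. "ox" — no 'l', hence Negative. "vault" — has 'l', hence Positive. "cobra" — no 'l', hence Negative.

Positive, Positive, Negative, Positive, Negative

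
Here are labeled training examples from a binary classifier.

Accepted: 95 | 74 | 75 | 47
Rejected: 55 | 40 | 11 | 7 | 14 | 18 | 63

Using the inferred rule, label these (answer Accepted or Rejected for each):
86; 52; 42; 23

Accepted, Rejected, Rejected, Rejected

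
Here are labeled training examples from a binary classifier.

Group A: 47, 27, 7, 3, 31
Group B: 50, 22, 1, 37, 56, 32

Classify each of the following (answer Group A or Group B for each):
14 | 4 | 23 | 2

One predicate separates the groups cleanly: ≡ 3 (mod 4).
14: 14 mod 4 = 2 — does not fit, so Group B.
4: 4 mod 4 = 0 — does not fit, so Group B.
23: 23 mod 4 = 3 — qualifies, so Group A.
2: 2 mod 4 = 2 — does not fit, so Group B.

Group B, Group B, Group A, Group B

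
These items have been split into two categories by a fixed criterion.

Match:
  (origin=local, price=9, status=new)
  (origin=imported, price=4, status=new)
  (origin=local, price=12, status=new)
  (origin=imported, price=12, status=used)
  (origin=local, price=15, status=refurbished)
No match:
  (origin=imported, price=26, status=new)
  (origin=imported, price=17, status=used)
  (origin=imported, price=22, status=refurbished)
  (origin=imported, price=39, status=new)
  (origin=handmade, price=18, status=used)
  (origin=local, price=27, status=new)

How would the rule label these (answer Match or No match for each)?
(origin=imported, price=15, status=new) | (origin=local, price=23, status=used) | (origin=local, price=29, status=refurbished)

Match, No match, No match

Rule: price ≤ 15. This holds for each 'Match' example and fails for each 'No match' one.
(origin=imported, price=15, status=new) — price = 15, hence Match.
(origin=local, price=23, status=used) — price = 23, hence No match.
(origin=local, price=29, status=refurbished) — price = 29, hence No match.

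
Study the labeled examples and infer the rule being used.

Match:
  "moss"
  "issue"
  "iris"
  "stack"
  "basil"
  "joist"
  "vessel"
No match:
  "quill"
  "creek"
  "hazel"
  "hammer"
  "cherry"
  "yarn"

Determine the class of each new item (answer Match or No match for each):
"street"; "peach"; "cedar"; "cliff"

The distinguishing property — contains 's' — holds for all the 'Match' cases and none of the 'No match' cases.

Match, No match, No match, No match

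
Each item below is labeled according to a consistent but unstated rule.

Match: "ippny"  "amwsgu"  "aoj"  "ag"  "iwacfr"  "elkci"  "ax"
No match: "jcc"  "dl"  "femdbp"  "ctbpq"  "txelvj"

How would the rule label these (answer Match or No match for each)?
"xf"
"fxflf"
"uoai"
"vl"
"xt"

No match, No match, Match, No match, No match

Rule: starts with a vowel. This holds for each 'Match' example and fails for each 'No match' one.
"xf": starts with 'x', doesn't match → No match. "fxflf": starts with 'f', doesn't match → No match. "uoai": starts with 'u', fits → Match. "vl": starts with 'v', doesn't match → No match. "xt": starts with 'x', doesn't match → No match.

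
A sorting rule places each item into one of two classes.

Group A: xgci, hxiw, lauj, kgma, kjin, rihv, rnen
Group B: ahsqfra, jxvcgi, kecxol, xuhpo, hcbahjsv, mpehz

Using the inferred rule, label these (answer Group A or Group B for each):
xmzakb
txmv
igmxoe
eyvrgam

Group B, Group A, Group B, Group B

Looking at the examples, the only property every 'Group A' case has and every 'Group B' case lacks is: length 4.
Group B: xmzakb, since length 6. Group A: txmv, since length 4. Group B: igmxoe, since length 6. Group B: eyvrgam, since length 7.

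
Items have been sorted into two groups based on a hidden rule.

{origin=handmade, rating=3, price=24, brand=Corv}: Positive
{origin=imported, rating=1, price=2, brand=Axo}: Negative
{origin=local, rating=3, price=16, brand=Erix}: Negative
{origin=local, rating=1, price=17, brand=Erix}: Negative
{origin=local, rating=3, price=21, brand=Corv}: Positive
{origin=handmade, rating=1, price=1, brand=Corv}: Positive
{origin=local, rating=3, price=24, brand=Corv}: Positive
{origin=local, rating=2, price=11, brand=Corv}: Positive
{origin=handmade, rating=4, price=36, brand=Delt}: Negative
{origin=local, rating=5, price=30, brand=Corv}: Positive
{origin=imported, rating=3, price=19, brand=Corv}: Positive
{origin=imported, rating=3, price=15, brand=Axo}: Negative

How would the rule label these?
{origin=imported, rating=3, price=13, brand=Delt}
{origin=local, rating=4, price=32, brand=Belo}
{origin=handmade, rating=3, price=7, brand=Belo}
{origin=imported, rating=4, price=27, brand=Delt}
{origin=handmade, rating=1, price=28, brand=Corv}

Negative, Negative, Negative, Negative, Positive

The distinguishing property — brand is Corv — holds for all the 'Positive' cases and none of the 'Negative' cases.
Negative: {origin=imported, rating=3, price=13, brand=Delt}, since brand is Delt.
Negative: {origin=local, rating=4, price=32, brand=Belo}, since brand is Belo.
Negative: {origin=handmade, rating=3, price=7, brand=Belo}, since brand is Belo.
Negative: {origin=imported, rating=4, price=27, brand=Delt}, since brand is Delt.
Positive: {origin=handmade, rating=1, price=28, brand=Corv}, since brand is Corv.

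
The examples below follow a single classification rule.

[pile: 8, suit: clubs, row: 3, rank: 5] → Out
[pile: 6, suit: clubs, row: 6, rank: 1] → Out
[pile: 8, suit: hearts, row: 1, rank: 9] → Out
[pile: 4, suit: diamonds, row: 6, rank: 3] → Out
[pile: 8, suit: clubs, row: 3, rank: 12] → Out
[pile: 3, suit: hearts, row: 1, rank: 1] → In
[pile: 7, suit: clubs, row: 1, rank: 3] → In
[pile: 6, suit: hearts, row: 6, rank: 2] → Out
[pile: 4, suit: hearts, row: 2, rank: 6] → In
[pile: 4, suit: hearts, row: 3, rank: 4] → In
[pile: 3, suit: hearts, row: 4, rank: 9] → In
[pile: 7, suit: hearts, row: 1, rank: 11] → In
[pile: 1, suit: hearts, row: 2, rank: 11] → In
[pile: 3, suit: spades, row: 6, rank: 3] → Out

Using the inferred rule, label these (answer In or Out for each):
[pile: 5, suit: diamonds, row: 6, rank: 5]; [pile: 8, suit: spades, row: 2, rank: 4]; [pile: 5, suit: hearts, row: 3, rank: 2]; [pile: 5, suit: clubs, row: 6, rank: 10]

A rule that fits every label: pile ≤ 7 AND row ≤ 4 — true of each 'In' example, false of each 'Out' one.

Out, Out, In, Out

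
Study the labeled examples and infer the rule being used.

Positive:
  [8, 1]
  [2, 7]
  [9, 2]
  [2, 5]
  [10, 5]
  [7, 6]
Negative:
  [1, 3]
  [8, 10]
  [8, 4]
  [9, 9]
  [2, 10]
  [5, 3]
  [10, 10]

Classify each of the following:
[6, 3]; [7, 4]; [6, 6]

Positive, Positive, Negative

Every 'Positive' example satisfies: sum is odd. None of the 'Negative' examples do.
Positive: [6, 3], since 6+3 = 9. Positive: [7, 4], since 7+4 = 11. Negative: [6, 6], since 6+6 = 12.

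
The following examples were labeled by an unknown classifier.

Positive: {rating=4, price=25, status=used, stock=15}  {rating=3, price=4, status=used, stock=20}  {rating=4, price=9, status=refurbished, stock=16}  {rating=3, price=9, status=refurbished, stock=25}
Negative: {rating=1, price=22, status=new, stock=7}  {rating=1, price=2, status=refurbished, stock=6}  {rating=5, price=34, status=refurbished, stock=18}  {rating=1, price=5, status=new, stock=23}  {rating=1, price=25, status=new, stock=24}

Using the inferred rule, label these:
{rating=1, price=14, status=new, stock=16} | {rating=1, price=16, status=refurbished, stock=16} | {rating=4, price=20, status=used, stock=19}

Negative, Negative, Positive

The simplest hypothesis consistent with all the labels is: rating ≥ 3 AND price ≤ 25.
{rating=1, price=14, status=new, stock=16}: Negative (rating = 1, price = 14). {rating=1, price=16, status=refurbished, stock=16}: Negative (rating = 1, price = 16). {rating=4, price=20, status=used, stock=19}: Positive (rating = 4, price = 20).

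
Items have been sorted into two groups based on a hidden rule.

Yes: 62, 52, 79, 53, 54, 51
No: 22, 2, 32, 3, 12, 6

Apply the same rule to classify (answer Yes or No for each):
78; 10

One predicate separates the groups cleanly: at least 51.
78: 78 ≥ 51 — checks out, so Yes.
10: 10 < 51 — lacks this property, so No.

Yes, No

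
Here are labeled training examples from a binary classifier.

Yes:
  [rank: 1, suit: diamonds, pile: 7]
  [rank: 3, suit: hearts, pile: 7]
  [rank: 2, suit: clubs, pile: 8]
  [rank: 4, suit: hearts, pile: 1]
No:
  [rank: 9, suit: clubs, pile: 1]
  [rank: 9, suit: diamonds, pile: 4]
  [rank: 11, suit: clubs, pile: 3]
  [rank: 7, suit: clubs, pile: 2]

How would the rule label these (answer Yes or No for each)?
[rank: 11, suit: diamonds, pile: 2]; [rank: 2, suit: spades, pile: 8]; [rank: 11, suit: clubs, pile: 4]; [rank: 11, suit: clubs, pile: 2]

No, Yes, No, No

Rule: rank ≤ 4. This holds for each 'Yes' example and fails for each 'No' one.
[rank: 11, suit: diamonds, pile: 2] — rank = 11, hence No.
[rank: 2, suit: spades, pile: 8] — rank = 2, hence Yes.
[rank: 11, suit: clubs, pile: 4] — rank = 11, hence No.
[rank: 11, suit: clubs, pile: 2] — rank = 11, hence No.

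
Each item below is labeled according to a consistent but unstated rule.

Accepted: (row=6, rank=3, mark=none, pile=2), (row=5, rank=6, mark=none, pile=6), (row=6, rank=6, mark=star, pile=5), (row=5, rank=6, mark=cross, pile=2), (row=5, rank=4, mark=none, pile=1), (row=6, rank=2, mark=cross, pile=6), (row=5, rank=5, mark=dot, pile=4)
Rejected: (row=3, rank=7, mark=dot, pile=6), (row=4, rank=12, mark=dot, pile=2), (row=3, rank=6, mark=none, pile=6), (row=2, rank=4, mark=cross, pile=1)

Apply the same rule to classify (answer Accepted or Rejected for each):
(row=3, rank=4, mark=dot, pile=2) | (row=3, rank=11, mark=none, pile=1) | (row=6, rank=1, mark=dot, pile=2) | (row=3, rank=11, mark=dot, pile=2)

A rule that fits every label: row ≥ 5 — true of each 'Accepted' example, false of each 'Rejected' one.
(row=3, rank=4, mark=dot, pile=2): row = 3 — lacks this property, so Rejected.
(row=3, rank=11, mark=none, pile=1): row = 3 — lacks this property, so Rejected.
(row=6, rank=1, mark=dot, pile=2): row = 6 — matches, so Accepted.
(row=3, rank=11, mark=dot, pile=2): row = 3 — lacks this property, so Rejected.

Rejected, Rejected, Accepted, Rejected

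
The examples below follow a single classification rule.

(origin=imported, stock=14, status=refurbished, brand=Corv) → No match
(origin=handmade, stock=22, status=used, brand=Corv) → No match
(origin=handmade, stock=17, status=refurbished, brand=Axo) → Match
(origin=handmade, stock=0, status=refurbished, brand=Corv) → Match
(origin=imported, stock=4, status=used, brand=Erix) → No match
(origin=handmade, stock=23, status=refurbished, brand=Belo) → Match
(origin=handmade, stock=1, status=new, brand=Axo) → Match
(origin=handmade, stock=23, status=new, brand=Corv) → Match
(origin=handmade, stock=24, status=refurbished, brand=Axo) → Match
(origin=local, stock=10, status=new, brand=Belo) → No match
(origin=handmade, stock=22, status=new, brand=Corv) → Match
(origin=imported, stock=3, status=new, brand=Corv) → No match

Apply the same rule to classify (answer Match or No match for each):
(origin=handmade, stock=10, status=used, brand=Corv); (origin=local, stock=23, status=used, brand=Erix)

No match, No match

The rule appears to be: status is not used AND origin is handmade.
(origin=handmade, stock=10, status=used, brand=Corv): status is used, origin is handmade, fails the rule → No match.
(origin=local, stock=23, status=used, brand=Erix): status is used, origin is local, fails the rule → No match.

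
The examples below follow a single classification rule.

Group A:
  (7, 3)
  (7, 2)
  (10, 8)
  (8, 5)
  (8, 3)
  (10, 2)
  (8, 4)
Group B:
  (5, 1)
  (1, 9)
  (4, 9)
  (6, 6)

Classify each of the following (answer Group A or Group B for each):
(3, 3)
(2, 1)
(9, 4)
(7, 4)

Group B, Group B, Group A, Group A

All 'Group A' examples share one property — first ≥ 7 — and every 'Group B' example lacks it.
(3, 3): Group B (first 3).
(2, 1): Group B (first 2).
(9, 4): Group A (first 9).
(7, 4): Group A (first 7).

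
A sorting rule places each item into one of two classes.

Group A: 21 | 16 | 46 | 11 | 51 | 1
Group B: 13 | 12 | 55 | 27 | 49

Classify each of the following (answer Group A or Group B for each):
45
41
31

Group B, Group A, Group A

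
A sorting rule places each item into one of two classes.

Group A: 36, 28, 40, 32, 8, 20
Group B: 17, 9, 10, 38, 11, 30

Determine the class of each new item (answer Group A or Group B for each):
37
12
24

Group B, Group A, Group A

Comparing the two groups points to one rule — multiple of 4.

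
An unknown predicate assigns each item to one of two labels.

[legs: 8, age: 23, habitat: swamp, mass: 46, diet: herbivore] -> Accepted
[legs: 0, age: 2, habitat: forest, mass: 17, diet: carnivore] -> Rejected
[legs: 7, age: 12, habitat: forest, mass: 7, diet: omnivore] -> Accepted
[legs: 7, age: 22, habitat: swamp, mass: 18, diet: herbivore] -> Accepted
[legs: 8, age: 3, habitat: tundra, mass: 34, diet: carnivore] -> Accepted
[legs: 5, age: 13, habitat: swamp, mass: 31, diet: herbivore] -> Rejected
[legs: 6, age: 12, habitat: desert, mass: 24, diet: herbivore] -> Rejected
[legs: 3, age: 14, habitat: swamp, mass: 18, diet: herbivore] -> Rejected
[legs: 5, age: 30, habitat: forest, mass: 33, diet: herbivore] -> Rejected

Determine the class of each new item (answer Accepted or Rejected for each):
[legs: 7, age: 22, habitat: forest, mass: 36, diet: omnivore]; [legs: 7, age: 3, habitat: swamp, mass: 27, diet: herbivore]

Accepted, Accepted

The pattern is that an item is 'Accepted' exactly when: legs ≥ 7.
[legs: 7, age: 22, habitat: forest, mass: 36, diet: omnivore]: Accepted (legs = 7). [legs: 7, age: 3, habitat: swamp, mass: 27, diet: herbivore]: Accepted (legs = 7).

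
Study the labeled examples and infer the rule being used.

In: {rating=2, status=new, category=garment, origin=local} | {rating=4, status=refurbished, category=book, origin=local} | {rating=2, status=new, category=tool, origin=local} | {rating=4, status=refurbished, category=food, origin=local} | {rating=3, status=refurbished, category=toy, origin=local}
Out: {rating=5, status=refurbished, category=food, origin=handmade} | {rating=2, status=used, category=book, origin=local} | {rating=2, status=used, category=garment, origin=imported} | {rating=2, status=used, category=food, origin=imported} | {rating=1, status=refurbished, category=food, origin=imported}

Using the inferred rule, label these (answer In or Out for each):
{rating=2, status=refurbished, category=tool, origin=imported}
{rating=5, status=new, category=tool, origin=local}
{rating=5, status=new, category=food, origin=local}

The pattern is that an item is 'In' exactly when: origin is local AND status is not used.
{rating=2, status=refurbished, category=tool, origin=imported}: origin is imported, status is refurbished — does not fit, so Out. {rating=5, status=new, category=tool, origin=local}: origin is local, status is new — matches, so In. {rating=5, status=new, category=food, origin=local}: origin is local, status is new — matches, so In.

Out, In, In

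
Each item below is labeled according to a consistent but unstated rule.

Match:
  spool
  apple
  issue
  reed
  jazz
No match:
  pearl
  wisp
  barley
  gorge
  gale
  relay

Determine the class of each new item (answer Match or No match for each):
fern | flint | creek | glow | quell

No match, No match, Match, No match, Match

The classifier is using: has a double letter.
fern: no doubled letter — does not pass, so No match. flint: no doubled letter — does not pass, so No match. creek: 'ee' doubled — qualifies, so Match. glow: no doubled letter — does not pass, so No match. quell: 'll' doubled — qualifies, so Match.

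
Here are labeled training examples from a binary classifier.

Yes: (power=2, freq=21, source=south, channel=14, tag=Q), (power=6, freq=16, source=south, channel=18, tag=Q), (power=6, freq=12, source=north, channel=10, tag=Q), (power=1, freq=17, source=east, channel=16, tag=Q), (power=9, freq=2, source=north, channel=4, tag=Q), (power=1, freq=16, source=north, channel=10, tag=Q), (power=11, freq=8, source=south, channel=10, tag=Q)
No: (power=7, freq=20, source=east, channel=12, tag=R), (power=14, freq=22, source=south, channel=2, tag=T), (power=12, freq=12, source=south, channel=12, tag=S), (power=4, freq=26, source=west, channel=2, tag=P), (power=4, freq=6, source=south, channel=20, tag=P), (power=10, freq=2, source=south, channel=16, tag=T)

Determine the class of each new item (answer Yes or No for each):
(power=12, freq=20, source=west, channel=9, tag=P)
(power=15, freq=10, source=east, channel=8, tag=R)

No, No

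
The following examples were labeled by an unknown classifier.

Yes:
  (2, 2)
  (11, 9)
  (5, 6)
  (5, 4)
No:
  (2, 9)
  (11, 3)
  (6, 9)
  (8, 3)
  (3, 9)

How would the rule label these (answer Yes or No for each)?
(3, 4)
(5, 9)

Yes, No

Rule: |first − second| ≤ 2. This holds for each 'Yes' example and fails for each 'No' one.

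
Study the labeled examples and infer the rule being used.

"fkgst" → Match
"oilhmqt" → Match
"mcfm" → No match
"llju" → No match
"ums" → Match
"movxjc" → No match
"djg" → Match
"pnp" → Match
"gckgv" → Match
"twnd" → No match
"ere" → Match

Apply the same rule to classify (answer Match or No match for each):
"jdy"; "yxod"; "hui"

One predicate separates the groups cleanly: odd length.
"jdy": Match (length 3). "yxod": No match (length 4). "hui": Match (length 3).

Match, No match, Match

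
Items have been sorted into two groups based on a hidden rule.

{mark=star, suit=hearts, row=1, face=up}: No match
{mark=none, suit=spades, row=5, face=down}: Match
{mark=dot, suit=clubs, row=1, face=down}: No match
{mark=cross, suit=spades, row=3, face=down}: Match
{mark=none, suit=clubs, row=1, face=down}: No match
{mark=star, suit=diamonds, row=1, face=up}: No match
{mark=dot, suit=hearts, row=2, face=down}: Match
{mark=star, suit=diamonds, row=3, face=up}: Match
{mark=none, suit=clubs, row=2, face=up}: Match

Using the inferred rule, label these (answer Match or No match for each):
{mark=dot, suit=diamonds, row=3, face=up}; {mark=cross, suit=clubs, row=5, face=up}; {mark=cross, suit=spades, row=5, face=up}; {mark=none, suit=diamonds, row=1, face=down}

Match, Match, Match, No match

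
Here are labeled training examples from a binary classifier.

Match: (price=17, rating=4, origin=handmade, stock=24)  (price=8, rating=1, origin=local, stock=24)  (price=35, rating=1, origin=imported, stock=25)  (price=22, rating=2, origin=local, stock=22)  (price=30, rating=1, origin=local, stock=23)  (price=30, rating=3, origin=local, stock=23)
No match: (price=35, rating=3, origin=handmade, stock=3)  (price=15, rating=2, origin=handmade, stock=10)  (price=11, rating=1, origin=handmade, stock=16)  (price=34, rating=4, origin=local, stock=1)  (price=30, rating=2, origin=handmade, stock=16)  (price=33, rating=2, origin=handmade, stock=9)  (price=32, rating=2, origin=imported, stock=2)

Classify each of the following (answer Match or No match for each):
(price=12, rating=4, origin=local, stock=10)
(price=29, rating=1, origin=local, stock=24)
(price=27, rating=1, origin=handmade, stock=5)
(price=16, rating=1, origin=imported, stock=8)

No match, Match, No match, No match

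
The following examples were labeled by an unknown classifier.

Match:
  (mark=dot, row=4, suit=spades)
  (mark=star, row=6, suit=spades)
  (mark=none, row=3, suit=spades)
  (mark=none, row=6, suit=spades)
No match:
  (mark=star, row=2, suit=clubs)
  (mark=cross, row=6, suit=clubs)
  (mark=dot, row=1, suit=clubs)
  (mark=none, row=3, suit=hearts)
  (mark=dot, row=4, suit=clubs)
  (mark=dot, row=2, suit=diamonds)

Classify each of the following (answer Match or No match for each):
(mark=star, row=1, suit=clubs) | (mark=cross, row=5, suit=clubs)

No match, No match

One predicate separates the groups cleanly: suit is spades.
(mark=star, row=1, suit=clubs) → suit is clubs → No match.
(mark=cross, row=5, suit=clubs) → suit is clubs → No match.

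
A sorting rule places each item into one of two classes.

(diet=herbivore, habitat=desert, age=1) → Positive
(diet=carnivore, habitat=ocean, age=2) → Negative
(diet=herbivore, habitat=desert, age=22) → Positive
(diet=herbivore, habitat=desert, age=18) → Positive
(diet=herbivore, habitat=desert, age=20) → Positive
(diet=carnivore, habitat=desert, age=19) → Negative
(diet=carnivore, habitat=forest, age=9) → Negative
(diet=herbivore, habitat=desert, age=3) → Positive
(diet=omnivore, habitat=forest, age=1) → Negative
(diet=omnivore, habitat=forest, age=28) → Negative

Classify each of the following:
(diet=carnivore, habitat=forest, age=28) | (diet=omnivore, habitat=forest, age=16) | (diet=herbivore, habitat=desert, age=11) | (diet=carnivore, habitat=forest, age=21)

Negative, Negative, Positive, Negative

All 'Positive' examples share one property — diet is herbivore — and every 'Negative' example lacks it.
(diet=carnivore, habitat=forest, age=28): diet is carnivore — does not fit, so Negative. (diet=omnivore, habitat=forest, age=16): diet is omnivore — does not fit, so Negative. (diet=herbivore, habitat=desert, age=11): diet is herbivore — checks out, so Positive. (diet=carnivore, habitat=forest, age=21): diet is carnivore — does not fit, so Negative.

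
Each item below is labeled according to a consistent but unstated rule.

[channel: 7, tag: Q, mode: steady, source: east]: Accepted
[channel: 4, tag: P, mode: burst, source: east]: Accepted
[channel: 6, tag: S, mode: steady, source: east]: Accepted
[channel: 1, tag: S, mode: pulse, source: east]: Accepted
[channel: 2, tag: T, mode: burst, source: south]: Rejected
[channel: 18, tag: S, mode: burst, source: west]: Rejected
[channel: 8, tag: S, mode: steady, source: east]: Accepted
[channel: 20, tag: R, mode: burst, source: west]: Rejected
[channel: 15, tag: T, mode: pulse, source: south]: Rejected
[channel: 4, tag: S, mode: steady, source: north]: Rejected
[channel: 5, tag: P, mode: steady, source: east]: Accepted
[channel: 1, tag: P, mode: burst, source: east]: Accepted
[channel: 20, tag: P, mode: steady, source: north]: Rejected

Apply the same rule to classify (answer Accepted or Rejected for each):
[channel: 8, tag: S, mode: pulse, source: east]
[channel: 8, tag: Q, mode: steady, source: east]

Accepted, Accepted

The simplest hypothesis consistent with all the labels is: source is east.
[channel: 8, tag: S, mode: pulse, source: east] — source is east, hence Accepted.
[channel: 8, tag: Q, mode: steady, source: east] — source is east, hence Accepted.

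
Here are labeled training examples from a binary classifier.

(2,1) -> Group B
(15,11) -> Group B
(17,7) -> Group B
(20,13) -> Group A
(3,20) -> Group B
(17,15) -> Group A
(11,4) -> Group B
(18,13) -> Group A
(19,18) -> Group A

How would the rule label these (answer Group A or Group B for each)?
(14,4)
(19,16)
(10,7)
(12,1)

Group B, Group A, Group B, Group B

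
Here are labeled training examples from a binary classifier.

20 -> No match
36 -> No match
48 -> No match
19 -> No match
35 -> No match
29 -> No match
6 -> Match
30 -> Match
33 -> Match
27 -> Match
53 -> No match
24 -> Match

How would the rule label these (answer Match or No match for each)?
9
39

The distinguishing property — multiple of 3 AND at most 33 — holds for all the 'Match' cases and none of the 'No match' cases.
9: Match (9 = 3·3, 9 ≤ 33).
39: No match (39 = 3·13, 39 > 33).

Match, No match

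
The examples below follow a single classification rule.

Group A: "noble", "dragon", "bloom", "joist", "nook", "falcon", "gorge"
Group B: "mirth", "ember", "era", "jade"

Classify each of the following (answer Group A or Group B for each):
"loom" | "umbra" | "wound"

Rule: contains 'o'. This holds for each 'Group A' example and fails for each 'Group B' one.

Group A, Group B, Group A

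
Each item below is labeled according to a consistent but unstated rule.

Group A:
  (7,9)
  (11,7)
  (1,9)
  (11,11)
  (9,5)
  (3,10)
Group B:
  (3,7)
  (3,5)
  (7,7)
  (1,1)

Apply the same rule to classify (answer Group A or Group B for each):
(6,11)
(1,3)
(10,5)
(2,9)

All 'Group A' examples share one property — max ≥ 9 — and every 'Group B' example lacks it.
(6,11) → max 11 → Group A.
(1,3) → max 3 → Group B.
(10,5) → max 10 → Group A.
(2,9) → max 9 → Group A.

Group A, Group B, Group A, Group A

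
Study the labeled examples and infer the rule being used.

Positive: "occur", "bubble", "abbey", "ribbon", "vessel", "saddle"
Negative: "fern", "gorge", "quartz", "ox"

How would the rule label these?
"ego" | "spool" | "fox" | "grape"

Negative, Positive, Negative, Negative

The distinguishing property — has a double letter — holds for all the 'Positive' cases and none of the 'Negative' cases.
"ego" — no doubled letter, hence Negative. "spool" — 'oo' doubled, hence Positive. "fox" — no doubled letter, hence Negative. "grape" — no doubled letter, hence Negative.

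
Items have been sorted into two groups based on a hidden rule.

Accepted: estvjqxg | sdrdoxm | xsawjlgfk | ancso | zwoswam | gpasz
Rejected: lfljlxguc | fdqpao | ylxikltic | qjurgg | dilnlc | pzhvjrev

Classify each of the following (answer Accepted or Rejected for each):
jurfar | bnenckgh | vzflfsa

Rejected, Rejected, Accepted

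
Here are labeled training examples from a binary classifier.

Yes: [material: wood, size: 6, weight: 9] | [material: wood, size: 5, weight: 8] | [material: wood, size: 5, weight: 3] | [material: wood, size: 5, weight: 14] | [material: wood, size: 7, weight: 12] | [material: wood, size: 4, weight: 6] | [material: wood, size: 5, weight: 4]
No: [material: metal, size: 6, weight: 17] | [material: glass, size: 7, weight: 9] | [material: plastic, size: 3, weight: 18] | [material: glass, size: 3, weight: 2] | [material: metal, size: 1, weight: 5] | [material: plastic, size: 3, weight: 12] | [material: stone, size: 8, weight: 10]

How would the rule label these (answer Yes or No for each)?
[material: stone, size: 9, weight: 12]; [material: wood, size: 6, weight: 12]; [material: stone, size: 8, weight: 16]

No, Yes, No

'Yes' ⟺ material is wood.
[material: stone, size: 9, weight: 12] — material is stone, hence No.
[material: wood, size: 6, weight: 12] — material is wood, hence Yes.
[material: stone, size: 8, weight: 16] — material is stone, hence No.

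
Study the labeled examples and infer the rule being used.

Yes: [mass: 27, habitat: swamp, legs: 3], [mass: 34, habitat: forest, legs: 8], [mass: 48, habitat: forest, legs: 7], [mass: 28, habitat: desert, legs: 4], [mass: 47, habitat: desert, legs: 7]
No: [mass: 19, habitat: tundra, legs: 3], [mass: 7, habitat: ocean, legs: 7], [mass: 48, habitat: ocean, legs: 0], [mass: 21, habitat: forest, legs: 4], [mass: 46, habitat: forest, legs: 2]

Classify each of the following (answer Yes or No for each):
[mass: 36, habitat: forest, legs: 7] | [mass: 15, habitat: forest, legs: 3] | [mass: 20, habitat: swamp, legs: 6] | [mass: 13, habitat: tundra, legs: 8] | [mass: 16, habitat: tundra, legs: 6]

Yes, No, No, No, No

All 'Yes' examples share one property — legs ≥ 3 AND mass ≥ 27 — and every 'No' example lacks it.
[mass: 36, habitat: forest, legs: 7]: legs = 7, mass = 36 — satisfies this, so Yes.
[mass: 15, habitat: forest, legs: 3]: legs = 3, mass = 15 — does not fit, so No.
[mass: 20, habitat: swamp, legs: 6]: legs = 6, mass = 20 — does not fit, so No.
[mass: 13, habitat: tundra, legs: 8]: legs = 8, mass = 13 — does not fit, so No.
[mass: 16, habitat: tundra, legs: 6]: legs = 6, mass = 16 — does not fit, so No.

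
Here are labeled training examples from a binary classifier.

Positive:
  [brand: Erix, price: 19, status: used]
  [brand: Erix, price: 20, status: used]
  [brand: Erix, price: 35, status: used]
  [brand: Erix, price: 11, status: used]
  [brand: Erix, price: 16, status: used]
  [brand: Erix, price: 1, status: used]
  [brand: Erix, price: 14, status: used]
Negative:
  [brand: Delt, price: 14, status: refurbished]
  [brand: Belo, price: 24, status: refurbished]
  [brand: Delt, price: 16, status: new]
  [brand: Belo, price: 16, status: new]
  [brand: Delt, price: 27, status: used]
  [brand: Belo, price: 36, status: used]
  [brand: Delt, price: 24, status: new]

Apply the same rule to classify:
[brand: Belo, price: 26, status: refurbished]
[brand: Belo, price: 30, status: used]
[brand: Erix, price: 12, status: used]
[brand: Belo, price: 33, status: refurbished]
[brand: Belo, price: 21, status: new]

Negative, Negative, Positive, Negative, Negative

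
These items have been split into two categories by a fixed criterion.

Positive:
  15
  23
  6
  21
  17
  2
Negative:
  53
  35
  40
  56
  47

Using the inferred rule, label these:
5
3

Positive, Positive

All 'Positive' examples share one property — at most 23 — and every 'Negative' example lacks it.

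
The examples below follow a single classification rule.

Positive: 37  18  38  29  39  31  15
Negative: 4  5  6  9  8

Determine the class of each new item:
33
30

'Positive' ⟺ at least 15.
33: 33 ≥ 15, fits → Positive.
30: 30 ≥ 15, fits → Positive.

Positive, Positive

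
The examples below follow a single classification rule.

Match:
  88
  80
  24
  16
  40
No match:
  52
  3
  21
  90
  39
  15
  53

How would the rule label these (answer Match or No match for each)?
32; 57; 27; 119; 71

Match, No match, No match, No match, No match

The distinguishing property — multiple of 8 — holds for all the 'Match' cases and none of the 'No match' cases.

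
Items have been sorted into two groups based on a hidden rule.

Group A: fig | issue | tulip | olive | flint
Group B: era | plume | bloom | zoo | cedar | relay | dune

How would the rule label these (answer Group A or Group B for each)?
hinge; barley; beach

One predicate separates the groups cleanly: contains 'i'.
hinge: has 'i', qualifies → Group A.
barley: no 'i', does not fit → Group B.
beach: no 'i', does not fit → Group B.

Group A, Group B, Group B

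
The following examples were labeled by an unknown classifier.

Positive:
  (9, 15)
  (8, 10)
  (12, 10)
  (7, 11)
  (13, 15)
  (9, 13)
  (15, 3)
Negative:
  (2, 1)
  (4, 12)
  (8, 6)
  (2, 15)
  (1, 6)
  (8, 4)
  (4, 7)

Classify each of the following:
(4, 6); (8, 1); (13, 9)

Negative, Negative, Positive

The common property of the 'Positive' items is: sum ≥ 18. No 'Negative' item has it.
Negative: (4, 6), since 4+6 = 10. Negative: (8, 1), since 8+1 = 9. Positive: (13, 9), since 13+9 = 22.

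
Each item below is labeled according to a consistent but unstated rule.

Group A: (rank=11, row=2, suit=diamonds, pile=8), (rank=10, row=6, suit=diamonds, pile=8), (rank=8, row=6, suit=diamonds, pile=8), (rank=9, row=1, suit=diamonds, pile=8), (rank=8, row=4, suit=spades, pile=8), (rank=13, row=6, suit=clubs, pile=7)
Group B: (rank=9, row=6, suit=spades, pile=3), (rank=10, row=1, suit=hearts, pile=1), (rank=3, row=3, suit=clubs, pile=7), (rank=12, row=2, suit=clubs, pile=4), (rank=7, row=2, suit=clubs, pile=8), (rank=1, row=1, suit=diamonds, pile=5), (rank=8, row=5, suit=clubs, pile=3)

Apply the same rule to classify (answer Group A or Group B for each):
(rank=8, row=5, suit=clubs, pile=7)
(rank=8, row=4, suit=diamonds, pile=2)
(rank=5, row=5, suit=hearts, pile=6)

Group A, Group B, Group B

A rule that fits every label: rank ≥ 8 AND pile ≥ 5 — true of each 'Group A' example, false of each 'Group B' one.
(rank=8, row=5, suit=clubs, pile=7): rank = 8, pile = 7, satisfies this → Group A.
(rank=8, row=4, suit=diamonds, pile=2): rank = 8, pile = 2, doesn't qualify → Group B.
(rank=5, row=5, suit=hearts, pile=6): rank = 5, pile = 6, doesn't qualify → Group B.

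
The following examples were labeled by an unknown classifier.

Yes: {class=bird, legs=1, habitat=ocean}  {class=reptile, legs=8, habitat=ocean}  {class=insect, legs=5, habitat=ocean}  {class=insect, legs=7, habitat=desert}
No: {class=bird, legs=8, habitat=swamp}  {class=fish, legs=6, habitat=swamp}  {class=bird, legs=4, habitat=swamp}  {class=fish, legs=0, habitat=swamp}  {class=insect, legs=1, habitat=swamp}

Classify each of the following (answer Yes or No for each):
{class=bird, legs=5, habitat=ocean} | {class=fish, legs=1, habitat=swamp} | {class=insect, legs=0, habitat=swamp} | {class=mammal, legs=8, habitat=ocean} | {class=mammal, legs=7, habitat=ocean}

All 'Yes' examples share one property — habitat is not swamp — and every 'No' example lacks it.

Yes, No, No, Yes, Yes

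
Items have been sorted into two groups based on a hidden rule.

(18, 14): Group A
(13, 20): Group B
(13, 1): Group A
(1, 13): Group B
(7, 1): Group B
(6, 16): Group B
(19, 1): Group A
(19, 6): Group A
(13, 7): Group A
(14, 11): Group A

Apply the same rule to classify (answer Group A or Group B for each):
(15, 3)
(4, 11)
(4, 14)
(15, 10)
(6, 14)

Group A, Group B, Group B, Group A, Group B

'Group A' ⟺ first > second AND sum ≥ 14.
(15, 3): 15 > 3, 15+3 = 18, matches → Group A.
(4, 11): 4 < 11, 4+11 = 15, lacks this property → Group B.
(4, 14): 4 < 14, 4+14 = 18, lacks this property → Group B.
(15, 10): 15 > 10, 15+10 = 25, matches → Group A.
(6, 14): 6 < 14, 6+14 = 20, lacks this property → Group B.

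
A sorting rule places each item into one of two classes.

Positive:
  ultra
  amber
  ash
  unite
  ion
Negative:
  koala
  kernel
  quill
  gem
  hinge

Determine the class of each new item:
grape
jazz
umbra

Rule: starts with a vowel. This holds for each 'Positive' example and fails for each 'Negative' one.

Negative, Negative, Positive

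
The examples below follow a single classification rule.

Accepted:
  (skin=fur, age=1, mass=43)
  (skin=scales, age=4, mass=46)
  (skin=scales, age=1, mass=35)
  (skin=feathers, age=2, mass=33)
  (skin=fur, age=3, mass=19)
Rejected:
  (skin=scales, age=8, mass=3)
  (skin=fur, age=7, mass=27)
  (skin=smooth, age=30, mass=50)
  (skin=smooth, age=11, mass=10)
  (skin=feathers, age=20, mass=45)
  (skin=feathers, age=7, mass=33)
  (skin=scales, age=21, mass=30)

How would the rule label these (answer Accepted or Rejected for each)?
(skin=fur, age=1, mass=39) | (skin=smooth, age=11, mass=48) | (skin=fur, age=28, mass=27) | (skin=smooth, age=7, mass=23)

Accepted, Rejected, Rejected, Rejected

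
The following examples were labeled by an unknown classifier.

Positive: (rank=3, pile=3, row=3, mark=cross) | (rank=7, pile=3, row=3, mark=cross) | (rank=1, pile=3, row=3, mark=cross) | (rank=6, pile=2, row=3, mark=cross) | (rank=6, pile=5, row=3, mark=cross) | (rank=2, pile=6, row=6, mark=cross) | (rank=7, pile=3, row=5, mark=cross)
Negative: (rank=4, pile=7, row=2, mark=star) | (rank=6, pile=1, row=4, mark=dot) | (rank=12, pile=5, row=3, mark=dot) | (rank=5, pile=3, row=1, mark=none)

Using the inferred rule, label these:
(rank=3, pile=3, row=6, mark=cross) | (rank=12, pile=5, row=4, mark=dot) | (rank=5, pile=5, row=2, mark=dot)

Positive, Negative, Negative

A rule that fits every label: mark is cross — true of each 'Positive' example, false of each 'Negative' one.
Positive: (rank=3, pile=3, row=6, mark=cross), since mark is cross.
Negative: (rank=12, pile=5, row=4, mark=dot), since mark is dot.
Negative: (rank=5, pile=5, row=2, mark=dot), since mark is dot.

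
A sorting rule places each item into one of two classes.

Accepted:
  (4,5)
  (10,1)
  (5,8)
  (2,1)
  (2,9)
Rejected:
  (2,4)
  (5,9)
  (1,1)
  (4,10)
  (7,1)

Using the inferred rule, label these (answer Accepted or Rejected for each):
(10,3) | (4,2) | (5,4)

A rule that fits every label: sum is odd — true of each 'Accepted' example, false of each 'Rejected' one.
Accepted: (10,3), since 10+3 = 13.
Rejected: (4,2), since 4+2 = 6.
Accepted: (5,4), since 5+4 = 9.

Accepted, Rejected, Accepted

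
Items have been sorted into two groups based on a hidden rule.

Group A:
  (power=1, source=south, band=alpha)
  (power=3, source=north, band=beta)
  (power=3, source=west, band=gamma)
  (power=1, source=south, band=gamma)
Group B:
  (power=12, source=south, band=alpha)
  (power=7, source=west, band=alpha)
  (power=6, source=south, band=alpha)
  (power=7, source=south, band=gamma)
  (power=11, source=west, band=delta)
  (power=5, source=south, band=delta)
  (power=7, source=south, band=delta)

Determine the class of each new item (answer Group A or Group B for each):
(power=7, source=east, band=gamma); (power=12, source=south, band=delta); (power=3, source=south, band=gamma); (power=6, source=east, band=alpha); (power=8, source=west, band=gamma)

The distinguishing property — power ≤ 3 — holds for all the 'Group A' cases and none of the 'Group B' cases.

Group B, Group B, Group A, Group B, Group B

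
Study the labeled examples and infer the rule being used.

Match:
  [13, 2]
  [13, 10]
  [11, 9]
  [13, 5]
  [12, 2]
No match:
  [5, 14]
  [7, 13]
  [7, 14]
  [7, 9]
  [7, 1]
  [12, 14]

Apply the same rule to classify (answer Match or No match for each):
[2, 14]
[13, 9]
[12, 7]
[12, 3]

No match, Match, Match, Match

A rule that fits every label: first > second AND sum ≥ 14 — true of each 'Match' example, false of each 'No match' one.
[2, 14]: No match (2 < 14, 2+14 = 16).
[13, 9]: Match (13 > 9, 13+9 = 22).
[12, 7]: Match (12 > 7, 12+7 = 19).
[12, 3]: Match (12 > 3, 12+3 = 15).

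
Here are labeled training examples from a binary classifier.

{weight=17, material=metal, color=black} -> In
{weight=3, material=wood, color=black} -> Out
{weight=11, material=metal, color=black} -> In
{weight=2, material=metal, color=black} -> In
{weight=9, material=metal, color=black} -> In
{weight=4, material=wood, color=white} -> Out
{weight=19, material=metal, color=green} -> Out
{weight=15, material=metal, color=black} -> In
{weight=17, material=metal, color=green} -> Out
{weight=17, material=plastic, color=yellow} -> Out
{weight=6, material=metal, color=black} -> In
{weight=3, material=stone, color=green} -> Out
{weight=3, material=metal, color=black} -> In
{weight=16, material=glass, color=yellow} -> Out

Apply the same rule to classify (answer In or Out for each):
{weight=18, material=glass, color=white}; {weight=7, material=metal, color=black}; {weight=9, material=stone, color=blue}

The rule appears to be: material is metal AND color is black.
{weight=18, material=glass, color=white}: material is glass, color is white, fails this test → Out.
{weight=7, material=metal, color=black}: material is metal, color is black, checks out → In.
{weight=9, material=stone, color=blue}: material is stone, color is blue, fails this test → Out.

Out, In, Out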